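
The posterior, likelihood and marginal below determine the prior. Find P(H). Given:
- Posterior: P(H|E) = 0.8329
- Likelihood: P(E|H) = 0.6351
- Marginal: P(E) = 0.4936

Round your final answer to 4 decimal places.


From Bayes' theorem: P(H|E) = P(E|H) × P(H) / P(E)

Rearranging for P(H):
P(H) = P(H|E) × P(E) / P(E|H)
     = 0.8329 × 0.4936 / 0.6351
     = 0.41111944 / 0.6351
     = 0.6473


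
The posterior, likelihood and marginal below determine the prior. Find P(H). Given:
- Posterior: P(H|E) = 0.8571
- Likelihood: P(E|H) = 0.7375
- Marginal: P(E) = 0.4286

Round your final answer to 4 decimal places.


From Bayes' theorem: P(H|E) = P(E|H) × P(H) / P(E)

Rearranging for P(H):
P(H) = P(H|E) × P(E) / P(E|H)
     = 0.8571 × 0.4286 / 0.7375
     = 0.36735306 / 0.7375
     = 0.4981


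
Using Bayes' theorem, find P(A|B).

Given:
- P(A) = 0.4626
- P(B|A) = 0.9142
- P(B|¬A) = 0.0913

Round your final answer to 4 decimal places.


Bayes' theorem: P(A|B) = P(B|A) × P(A) / P(B)

Step 1: Calculate P(B) using law of total probability
P(B) = P(B|A)P(A) + P(B|¬A)P(¬A)
     = 0.9142 × 0.4626 + 0.0913 × 0.5374
     = 0.42290892 + 0.04906462
     = 0.47197354

Step 2: Apply Bayes' theorem
P(A|B) = P(B|A) × P(A) / P(B)
       = 0.42290892 / 0.47197354
       = 0.8960


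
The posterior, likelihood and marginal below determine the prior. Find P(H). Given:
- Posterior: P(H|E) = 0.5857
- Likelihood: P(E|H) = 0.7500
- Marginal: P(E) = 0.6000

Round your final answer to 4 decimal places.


From Bayes' theorem: P(H|E) = P(E|H) × P(H) / P(E)

Rearranging for P(H):
P(H) = P(H|E) × P(E) / P(E|H)
     = 0.5857 × 0.6000 / 0.7500
     = 0.35142000 / 0.7500
     = 0.4686


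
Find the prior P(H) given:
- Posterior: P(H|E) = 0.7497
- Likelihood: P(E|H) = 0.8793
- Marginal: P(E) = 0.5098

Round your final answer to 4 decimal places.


From Bayes' theorem: P(H|E) = P(E|H) × P(H) / P(E)

Rearranging for P(H):
P(H) = P(H|E) × P(E) / P(E|H)
     = 0.7497 × 0.5098 / 0.8793
     = 0.38219706 / 0.8793
     = 0.4347


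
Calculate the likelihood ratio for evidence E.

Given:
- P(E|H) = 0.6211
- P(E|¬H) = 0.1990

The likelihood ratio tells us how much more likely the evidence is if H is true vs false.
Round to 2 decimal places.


Likelihood Ratio (LR) = P(E|H) / P(E|¬H)

LR = 0.6211 / 0.1990
   = 3.12

The evidence is 3.12 times more likely if H is true than if H is false.
Because LR exceeds 1, E is evidence for H.


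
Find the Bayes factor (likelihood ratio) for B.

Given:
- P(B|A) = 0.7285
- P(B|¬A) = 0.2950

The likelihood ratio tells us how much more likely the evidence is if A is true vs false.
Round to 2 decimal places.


Likelihood Ratio (LR) = P(B|A) / P(B|¬A)

LR = 0.7285 / 0.2950
   = 2.47

The evidence is 2.47 times more likely if A is true than if A is false.
Because LR exceeds 1, B is evidence for A.


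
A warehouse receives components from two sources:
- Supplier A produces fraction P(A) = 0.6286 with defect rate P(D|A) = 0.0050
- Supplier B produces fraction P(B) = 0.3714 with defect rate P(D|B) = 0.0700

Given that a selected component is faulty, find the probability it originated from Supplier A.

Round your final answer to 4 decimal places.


Let A = from Supplier A, D = faulty

Given:
- P(A) = 0.6286, P(B) = 0.3714
- P(D|A) = 0.0050, P(D|B) = 0.0700

Step 1: Find P(D)
P(D) = P(D|A)P(A) + P(D|B)P(B)
     = 0.0050 × 0.6286 + 0.0700 × 0.3714
     = 0.00314300 + 0.02599800
     = 0.02914100

Step 2: Apply Bayes' theorem
P(A|D) = P(D|A)P(A) / P(D)
       = 0.00314300 / 0.02914100
       = 0.1079


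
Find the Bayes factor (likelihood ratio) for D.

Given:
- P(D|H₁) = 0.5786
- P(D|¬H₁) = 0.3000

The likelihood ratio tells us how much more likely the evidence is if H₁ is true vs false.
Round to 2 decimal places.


Likelihood Ratio (LR) = P(D|H₁) / P(D|¬H₁)

LR = 0.5786 / 0.3000
   = 1.93

The evidence is 1.93 times more likely if H₁ is true than if H₁ is false.
LR > 1, so observing D raises the odds in favor of H₁.


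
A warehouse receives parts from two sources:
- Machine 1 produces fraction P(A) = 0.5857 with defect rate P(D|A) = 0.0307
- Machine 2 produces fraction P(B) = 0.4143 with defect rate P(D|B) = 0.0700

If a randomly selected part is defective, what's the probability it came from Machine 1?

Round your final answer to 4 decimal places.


Let A = from Machine 1, D = defective

Given:
- P(A) = 0.5857, P(B) = 0.4143
- P(D|A) = 0.0307, P(D|B) = 0.0700

Step 1: Find P(D)
P(D) = P(D|A)P(A) + P(D|B)P(B)
     = 0.0307 × 0.5857 + 0.0700 × 0.4143
     = 0.01798099 + 0.02900100
     = 0.04698199

Step 2: Apply Bayes' theorem
P(A|D) = P(D|A)P(A) / P(D)
       = 0.01798099 / 0.04698199
       = 0.3827


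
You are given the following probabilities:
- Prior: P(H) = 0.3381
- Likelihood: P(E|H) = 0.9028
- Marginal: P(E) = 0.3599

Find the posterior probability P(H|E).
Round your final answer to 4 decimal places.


Using Bayes' theorem:

P(H|E) = P(E|H) × P(H) / P(E)
       = 0.9028 × 0.3381 / 0.3599
       = 0.30523668 / 0.3599
       = 0.8481

The evidence strengthens our belief in H.
Prior: 0.3381 → Posterior: 0.8481


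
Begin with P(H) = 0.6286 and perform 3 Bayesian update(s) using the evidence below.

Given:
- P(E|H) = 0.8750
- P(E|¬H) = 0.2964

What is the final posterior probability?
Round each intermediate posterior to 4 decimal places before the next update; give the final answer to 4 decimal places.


Sequential Bayesian updating:

Initial prior: P(H) = 0.6286

Update 1:
  P(E) = 0.8750 × 0.6286 + 0.2964 × 0.3714 = 0.55002500 + 0.11008296 = 0.66010796
  P(H|E) = 0.55002500 / 0.66010796 = 0.8332

Update 2:
  P(E) = 0.8750 × 0.8332 + 0.2964 × 0.1668 = 0.72905000 + 0.04943952 = 0.77848952
  P(H|E) = 0.72905000 / 0.77848952 = 0.9365

Update 3:
  P(E) = 0.8750 × 0.9365 + 0.2964 × 0.0635 = 0.81943750 + 0.01882140 = 0.83825890
  P(H|E) = 0.81943750 / 0.83825890 = 0.9775

Final posterior: 0.9775


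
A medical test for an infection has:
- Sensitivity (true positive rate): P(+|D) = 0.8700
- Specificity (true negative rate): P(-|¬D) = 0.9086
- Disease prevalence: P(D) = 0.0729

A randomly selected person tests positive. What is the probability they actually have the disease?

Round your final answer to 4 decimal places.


Let D = has disease, + = positive test

Given:
- P(D) = 0.0729 (prevalence)
- P(+|D) = 0.8700 (sensitivity)
- P(-|¬D) = 0.9086 (specificity)
- P(+|¬D) = 0.0914 (false positive rate = 1 - specificity)

Step 1: Find P(+)
P(+) = P(+|D)P(D) + P(+|¬D)P(¬D)
     = 0.8700 × 0.0729 + 0.0914 × 0.9271
     = 0.06342300 + 0.08473694
     = 0.14815994

Step 2: Apply Bayes' theorem for P(D|+)
P(D|+) = P(+|D)P(D) / P(+)
       = 0.06342300 / 0.14815994
       = 0.4281


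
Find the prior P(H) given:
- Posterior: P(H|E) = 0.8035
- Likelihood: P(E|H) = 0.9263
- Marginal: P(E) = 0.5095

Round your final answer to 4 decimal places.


From Bayes' theorem: P(H|E) = P(E|H) × P(H) / P(E)

Rearranging for P(H):
P(H) = P(H|E) × P(E) / P(E|H)
     = 0.8035 × 0.5095 / 0.9263
     = 0.40938325 / 0.9263
     = 0.4420


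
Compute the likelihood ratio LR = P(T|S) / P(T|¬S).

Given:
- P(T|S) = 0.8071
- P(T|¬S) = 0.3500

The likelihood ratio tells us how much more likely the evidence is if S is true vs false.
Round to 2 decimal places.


Likelihood Ratio (LR) = P(T|S) / P(T|¬S)

LR = 0.8071 / 0.3500
   = 2.31

The evidence is 2.31 times more likely if S is true than if S is false.
Because LR exceeds 1, T is evidence for S.


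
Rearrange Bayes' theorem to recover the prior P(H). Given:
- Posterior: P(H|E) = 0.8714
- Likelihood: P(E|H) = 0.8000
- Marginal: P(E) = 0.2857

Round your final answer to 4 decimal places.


From Bayes' theorem: P(H|E) = P(E|H) × P(H) / P(E)

Rearranging for P(H):
P(H) = P(H|E) × P(E) / P(E|H)
     = 0.8714 × 0.2857 / 0.8000
     = 0.24895898 / 0.8000
     = 0.3112


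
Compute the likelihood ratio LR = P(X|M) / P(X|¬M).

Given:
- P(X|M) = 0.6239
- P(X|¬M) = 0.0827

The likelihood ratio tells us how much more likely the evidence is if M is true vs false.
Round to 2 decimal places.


Likelihood Ratio (LR) = P(X|M) / P(X|¬M)

LR = 0.6239 / 0.0827
   = 7.54

The evidence is 7.54 times more likely if M is true than if M is false.
Since LR > 1, the evidence supports M over ¬M.


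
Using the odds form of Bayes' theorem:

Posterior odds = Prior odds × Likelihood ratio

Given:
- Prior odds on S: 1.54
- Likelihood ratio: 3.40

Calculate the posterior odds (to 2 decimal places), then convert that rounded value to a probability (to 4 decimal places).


Step 1: Calculate posterior odds
Posterior odds = Prior odds × LR
               = 1.54 × 3.40
               = 5.24

Step 2: Convert to probability
P(S|E) = Posterior odds / (1 + Posterior odds)
       = 5.24 / (1 + 5.24)
       = 5.24 / 6.24
       = 0.8397

The evidence increased P(S) from 0.6063 to 0.8397.


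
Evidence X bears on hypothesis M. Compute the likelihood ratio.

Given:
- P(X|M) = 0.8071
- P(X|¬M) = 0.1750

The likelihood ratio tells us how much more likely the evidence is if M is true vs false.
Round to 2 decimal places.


Likelihood Ratio (LR) = P(X|M) / P(X|¬M)

LR = 0.8071 / 0.1750
   = 4.61

The evidence is 4.61 times more likely if M is true than if M is false.
LR > 1, so observing X raises the odds in favor of M.


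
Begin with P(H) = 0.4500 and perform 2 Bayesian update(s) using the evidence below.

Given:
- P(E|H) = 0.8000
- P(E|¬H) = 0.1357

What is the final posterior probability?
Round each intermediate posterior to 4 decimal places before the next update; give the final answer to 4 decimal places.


Sequential Bayesian updating:

Initial prior: P(H) = 0.4500

Update 1:
  P(E) = 0.8000 × 0.4500 + 0.1357 × 0.5500 = 0.36000000 + 0.07463500 = 0.43463500
  P(H|E) = 0.36000000 / 0.43463500 = 0.8283

Update 2:
  P(E) = 0.8000 × 0.8283 + 0.1357 × 0.1717 = 0.66264000 + 0.02329969 = 0.68593969
  P(H|E) = 0.66264000 / 0.68593969 = 0.9660

Final posterior: 0.9660


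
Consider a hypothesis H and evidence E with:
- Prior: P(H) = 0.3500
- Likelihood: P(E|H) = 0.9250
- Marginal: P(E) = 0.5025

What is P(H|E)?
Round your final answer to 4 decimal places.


Using Bayes' theorem:

P(H|E) = P(E|H) × P(H) / P(E)
       = 0.9250 × 0.3500 / 0.5025
       = 0.32375000 / 0.5025
       = 0.6443

The evidence strengthens our belief in H.
Prior: 0.3500 → Posterior: 0.6443


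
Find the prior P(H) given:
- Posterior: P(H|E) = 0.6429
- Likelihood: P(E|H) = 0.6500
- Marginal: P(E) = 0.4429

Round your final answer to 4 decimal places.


From Bayes' theorem: P(H|E) = P(E|H) × P(H) / P(E)

Rearranging for P(H):
P(H) = P(H|E) × P(E) / P(E|H)
     = 0.6429 × 0.4429 / 0.6500
     = 0.28474041 / 0.6500
     = 0.4381


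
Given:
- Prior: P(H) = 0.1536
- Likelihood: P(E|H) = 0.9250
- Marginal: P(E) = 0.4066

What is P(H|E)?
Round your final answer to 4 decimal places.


Using Bayes' theorem:

P(H|E) = P(E|H) × P(H) / P(E)
       = 0.9250 × 0.1536 / 0.4066
       = 0.14208000 / 0.4066
       = 0.3494

The evidence strengthens our belief in H.
Prior: 0.1536 → Posterior: 0.3494


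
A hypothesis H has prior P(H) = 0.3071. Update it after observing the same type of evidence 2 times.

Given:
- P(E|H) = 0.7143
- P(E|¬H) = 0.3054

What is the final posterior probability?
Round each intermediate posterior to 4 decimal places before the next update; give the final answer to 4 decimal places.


Sequential Bayesian updating:

Initial prior: P(H) = 0.3071

Update 1:
  P(E) = 0.7143 × 0.3071 + 0.3054 × 0.6929 = 0.21936153 + 0.21161166 = 0.43097319
  P(H|E) = 0.21936153 / 0.43097319 = 0.5090

Update 2:
  P(E) = 0.7143 × 0.5090 + 0.3054 × 0.4910 = 0.36357870 + 0.14995140 = 0.51353010
  P(H|E) = 0.36357870 / 0.51353010 = 0.7080

Final posterior: 0.7080


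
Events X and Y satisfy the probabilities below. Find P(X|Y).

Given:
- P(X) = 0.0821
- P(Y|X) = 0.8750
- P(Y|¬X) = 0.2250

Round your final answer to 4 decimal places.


Bayes' theorem: P(X|Y) = P(Y|X) × P(X) / P(Y)

Step 1: Calculate P(Y) using law of total probability
P(Y) = P(Y|X)P(X) + P(Y|¬X)P(¬X)
     = 0.8750 × 0.0821 + 0.2250 × 0.9179
     = 0.07183750 + 0.20652750
     = 0.27836500

Step 2: Apply Bayes' theorem
P(X|Y) = P(Y|X) × P(X) / P(Y)
       = 0.07183750 / 0.27836500
       = 0.2581


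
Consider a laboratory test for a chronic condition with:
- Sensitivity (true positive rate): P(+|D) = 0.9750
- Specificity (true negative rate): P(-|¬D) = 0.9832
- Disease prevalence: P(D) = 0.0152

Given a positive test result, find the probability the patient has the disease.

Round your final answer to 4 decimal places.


Let D = has disease, + = positive test

Given:
- P(D) = 0.0152 (prevalence)
- P(+|D) = 0.9750 (sensitivity)
- P(-|¬D) = 0.9832 (specificity)
- P(+|¬D) = 0.0168 (false positive rate = 1 - specificity)

Step 1: Find P(+)
P(+) = P(+|D)P(D) + P(+|¬D)P(¬D)
     = 0.9750 × 0.0152 + 0.0168 × 0.9848
     = 0.01482000 + 0.01654464
     = 0.03136464

Step 2: Apply Bayes' theorem for P(D|+)
P(D|+) = P(+|D)P(D) / P(+)
       = 0.01482000 / 0.03136464
       = 0.4725


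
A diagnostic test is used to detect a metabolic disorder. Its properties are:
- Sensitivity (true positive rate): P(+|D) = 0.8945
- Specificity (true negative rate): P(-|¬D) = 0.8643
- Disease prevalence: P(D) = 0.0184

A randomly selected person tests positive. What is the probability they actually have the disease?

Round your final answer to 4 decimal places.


Let D = has disease, + = positive test

Given:
- P(D) = 0.0184 (prevalence)
- P(+|D) = 0.8945 (sensitivity)
- P(-|¬D) = 0.8643 (specificity)
- P(+|¬D) = 0.1357 (false positive rate = 1 - specificity)

Step 1: Find P(+)
P(+) = P(+|D)P(D) + P(+|¬D)P(¬D)
     = 0.8945 × 0.0184 + 0.1357 × 0.9816
     = 0.01645880 + 0.13320312
     = 0.14966192

Step 2: Apply Bayes' theorem for P(D|+)
P(D|+) = P(+|D)P(D) / P(+)
       = 0.01645880 / 0.14966192
       = 0.1100


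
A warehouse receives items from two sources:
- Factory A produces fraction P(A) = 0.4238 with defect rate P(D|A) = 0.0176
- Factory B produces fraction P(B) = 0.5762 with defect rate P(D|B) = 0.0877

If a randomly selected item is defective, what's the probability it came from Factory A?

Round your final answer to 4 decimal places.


Let A = from Factory A, D = defective

Given:
- P(A) = 0.4238, P(B) = 0.5762
- P(D|A) = 0.0176, P(D|B) = 0.0877

Step 1: Find P(D)
P(D) = P(D|A)P(A) + P(D|B)P(B)
     = 0.0176 × 0.4238 + 0.0877 × 0.5762
     = 0.00745888 + 0.05053274
     = 0.05799162

Step 2: Apply Bayes' theorem
P(A|D) = P(D|A)P(A) / P(D)
       = 0.00745888 / 0.05799162
       = 0.1286


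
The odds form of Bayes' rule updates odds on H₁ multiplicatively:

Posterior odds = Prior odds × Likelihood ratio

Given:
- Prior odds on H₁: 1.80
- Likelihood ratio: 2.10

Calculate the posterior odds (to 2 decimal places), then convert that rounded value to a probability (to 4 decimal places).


Step 1: Calculate posterior odds
Posterior odds = Prior odds × LR
               = 1.80 × 2.10
               = 3.78

Step 2: Convert to probability
P(H₁|E) = Posterior odds / (1 + Posterior odds)
       = 3.78 / (1 + 3.78)
       = 3.78 / 4.78
       = 0.7908

The evidence increased P(H₁) from 0.6429 to 0.7908.


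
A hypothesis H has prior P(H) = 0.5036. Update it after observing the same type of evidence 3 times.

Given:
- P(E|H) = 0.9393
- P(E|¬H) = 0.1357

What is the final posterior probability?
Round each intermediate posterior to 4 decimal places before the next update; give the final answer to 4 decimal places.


Sequential Bayesian updating:

Initial prior: P(H) = 0.5036

Update 1:
  P(E) = 0.9393 × 0.5036 + 0.1357 × 0.4964 = 0.47303148 + 0.06736148 = 0.54039296
  P(H|E) = 0.47303148 / 0.54039296 = 0.8753

Update 2:
  P(E) = 0.9393 × 0.8753 + 0.1357 × 0.1247 = 0.82216929 + 0.01692179 = 0.83909108
  P(H|E) = 0.82216929 / 0.83909108 = 0.9798

Update 3:
  P(E) = 0.9393 × 0.9798 + 0.1357 × 0.0202 = 0.92032614 + 0.00274114 = 0.92306728
  P(H|E) = 0.92032614 / 0.92306728 = 0.9970

Final posterior: 0.9970


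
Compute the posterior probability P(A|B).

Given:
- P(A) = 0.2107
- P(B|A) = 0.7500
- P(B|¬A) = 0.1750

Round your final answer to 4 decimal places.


Bayes' theorem: P(A|B) = P(B|A) × P(A) / P(B)

Step 1: Calculate P(B) using law of total probability
P(B) = P(B|A)P(A) + P(B|¬A)P(¬A)
     = 0.7500 × 0.2107 + 0.1750 × 0.7893
     = 0.15802500 + 0.13812750
     = 0.29615250

Step 2: Apply Bayes' theorem
P(A|B) = P(B|A) × P(A) / P(B)
       = 0.15802500 / 0.29615250
       = 0.5336


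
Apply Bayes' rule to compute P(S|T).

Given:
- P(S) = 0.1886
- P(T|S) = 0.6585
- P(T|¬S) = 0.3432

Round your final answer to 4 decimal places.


Bayes' theorem: P(S|T) = P(T|S) × P(S) / P(T)

Step 1: Calculate P(T) using law of total probability
P(T) = P(T|S)P(S) + P(T|¬S)P(¬S)
     = 0.6585 × 0.1886 + 0.3432 × 0.8114
     = 0.12419310 + 0.27847248
     = 0.40266558

Step 2: Apply Bayes' theorem
P(S|T) = P(T|S) × P(S) / P(T)
       = 0.12419310 / 0.40266558
       = 0.3084


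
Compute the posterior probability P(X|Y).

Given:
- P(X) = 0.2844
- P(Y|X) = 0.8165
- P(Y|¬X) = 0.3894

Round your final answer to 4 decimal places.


Bayes' theorem: P(X|Y) = P(Y|X) × P(X) / P(Y)

Step 1: Calculate P(Y) using law of total probability
P(Y) = P(Y|X)P(X) + P(Y|¬X)P(¬X)
     = 0.8165 × 0.2844 + 0.3894 × 0.7156
     = 0.23221260 + 0.27865464
     = 0.51086724

Step 2: Apply Bayes' theorem
P(X|Y) = P(Y|X) × P(X) / P(Y)
       = 0.23221260 / 0.51086724
       = 0.4545


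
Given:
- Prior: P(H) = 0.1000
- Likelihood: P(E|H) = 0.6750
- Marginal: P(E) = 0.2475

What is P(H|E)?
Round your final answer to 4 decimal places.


Using Bayes' theorem:

P(H|E) = P(E|H) × P(H) / P(E)
       = 0.6750 × 0.1000 / 0.2475
       = 0.06750000 / 0.2475
       = 0.2727

The evidence strengthens our belief in H.
Prior: 0.1000 → Posterior: 0.2727


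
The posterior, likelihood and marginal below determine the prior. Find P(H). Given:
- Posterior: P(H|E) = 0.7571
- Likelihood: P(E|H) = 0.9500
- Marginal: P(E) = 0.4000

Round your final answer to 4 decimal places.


From Bayes' theorem: P(H|E) = P(E|H) × P(H) / P(E)

Rearranging for P(H):
P(H) = P(H|E) × P(E) / P(E|H)
     = 0.7571 × 0.4000 / 0.9500
     = 0.30284000 / 0.9500
     = 0.3188


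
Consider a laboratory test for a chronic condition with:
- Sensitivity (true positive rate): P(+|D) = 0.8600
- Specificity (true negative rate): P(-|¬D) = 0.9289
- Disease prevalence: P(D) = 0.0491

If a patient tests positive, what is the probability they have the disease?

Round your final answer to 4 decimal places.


Let D = has disease, + = positive test

Given:
- P(D) = 0.0491 (prevalence)
- P(+|D) = 0.8600 (sensitivity)
- P(-|¬D) = 0.9289 (specificity)
- P(+|¬D) = 0.0711 (false positive rate = 1 - specificity)

Step 1: Find P(+)
P(+) = P(+|D)P(D) + P(+|¬D)P(¬D)
     = 0.8600 × 0.0491 + 0.0711 × 0.9509
     = 0.04222600 + 0.06760899
     = 0.10983499

Step 2: Apply Bayes' theorem for P(D|+)
P(D|+) = P(+|D)P(D) / P(+)
       = 0.04222600 / 0.10983499
       = 0.3844


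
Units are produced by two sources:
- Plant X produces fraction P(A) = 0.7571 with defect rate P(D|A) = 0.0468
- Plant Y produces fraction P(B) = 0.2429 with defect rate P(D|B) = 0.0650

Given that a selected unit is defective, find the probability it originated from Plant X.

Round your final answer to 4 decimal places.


Let A = from Plant X, D = defective

Given:
- P(A) = 0.7571, P(B) = 0.2429
- P(D|A) = 0.0468, P(D|B) = 0.0650

Step 1: Find P(D)
P(D) = P(D|A)P(A) + P(D|B)P(B)
     = 0.0468 × 0.7571 + 0.0650 × 0.2429
     = 0.03543228 + 0.01578850
     = 0.05122078

Step 2: Apply Bayes' theorem
P(A|D) = P(D|A)P(A) / P(D)
       = 0.03543228 / 0.05122078
       = 0.6918


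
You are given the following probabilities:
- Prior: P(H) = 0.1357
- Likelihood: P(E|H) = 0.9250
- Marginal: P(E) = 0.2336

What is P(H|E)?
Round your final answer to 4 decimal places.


Using Bayes' theorem:

P(H|E) = P(E|H) × P(H) / P(E)
       = 0.9250 × 0.1357 / 0.2336
       = 0.12552250 / 0.2336
       = 0.5373

The evidence strengthens our belief in H.
Prior: 0.1357 → Posterior: 0.5373


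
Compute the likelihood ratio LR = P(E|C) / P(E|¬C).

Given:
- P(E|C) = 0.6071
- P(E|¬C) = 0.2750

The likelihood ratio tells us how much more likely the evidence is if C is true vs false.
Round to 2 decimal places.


Likelihood Ratio (LR) = P(E|C) / P(E|¬C)

LR = 0.6071 / 0.2750
   = 2.21

The evidence is 2.21 times more likely if C is true than if C is false.
Since LR > 1, the evidence supports C over ¬C.


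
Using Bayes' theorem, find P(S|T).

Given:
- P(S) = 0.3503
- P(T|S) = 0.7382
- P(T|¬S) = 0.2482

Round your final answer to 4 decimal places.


Bayes' theorem: P(S|T) = P(T|S) × P(S) / P(T)

Step 1: Calculate P(T) using law of total probability
P(T) = P(T|S)P(S) + P(T|¬S)P(¬S)
     = 0.7382 × 0.3503 + 0.2482 × 0.6497
     = 0.25859146 + 0.16125554
     = 0.41984700

Step 2: Apply Bayes' theorem
P(S|T) = P(T|S) × P(S) / P(T)
       = 0.25859146 / 0.41984700
       = 0.6159


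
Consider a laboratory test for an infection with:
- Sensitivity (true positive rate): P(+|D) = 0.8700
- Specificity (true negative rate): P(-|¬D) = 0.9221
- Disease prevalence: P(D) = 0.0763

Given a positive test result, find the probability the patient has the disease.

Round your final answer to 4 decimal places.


Let D = has disease, + = positive test

Given:
- P(D) = 0.0763 (prevalence)
- P(+|D) = 0.8700 (sensitivity)
- P(-|¬D) = 0.9221 (specificity)
- P(+|¬D) = 0.0779 (false positive rate = 1 - specificity)

Step 1: Find P(+)
P(+) = P(+|D)P(D) + P(+|¬D)P(¬D)
     = 0.8700 × 0.0763 + 0.0779 × 0.9237
     = 0.06638100 + 0.07195623
     = 0.13833723

Step 2: Apply Bayes' theorem for P(D|+)
P(D|+) = P(+|D)P(D) / P(+)
       = 0.06638100 / 0.13833723
       = 0.4798


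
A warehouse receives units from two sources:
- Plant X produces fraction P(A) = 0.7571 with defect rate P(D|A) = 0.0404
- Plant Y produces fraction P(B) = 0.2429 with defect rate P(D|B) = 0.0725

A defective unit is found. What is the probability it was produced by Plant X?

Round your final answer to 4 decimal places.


Let A = from Plant X, D = defective

Given:
- P(A) = 0.7571, P(B) = 0.2429
- P(D|A) = 0.0404, P(D|B) = 0.0725

Step 1: Find P(D)
P(D) = P(D|A)P(A) + P(D|B)P(B)
     = 0.0404 × 0.7571 + 0.0725 × 0.2429
     = 0.03058684 + 0.01761025
     = 0.04819709

Step 2: Apply Bayes' theorem
P(A|D) = P(D|A)P(A) / P(D)
       = 0.03058684 / 0.04819709
       = 0.6346


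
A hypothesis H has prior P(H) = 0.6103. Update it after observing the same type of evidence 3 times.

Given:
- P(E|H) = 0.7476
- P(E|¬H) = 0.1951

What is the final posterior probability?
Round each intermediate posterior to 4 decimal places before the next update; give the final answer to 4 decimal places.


Sequential Bayesian updating:

Initial prior: P(H) = 0.6103

Update 1:
  P(E) = 0.7476 × 0.6103 + 0.1951 × 0.3897 = 0.45626028 + 0.07603047 = 0.53229075
  P(H|E) = 0.45626028 / 0.53229075 = 0.8572

Update 2:
  P(E) = 0.7476 × 0.8572 + 0.1951 × 0.1428 = 0.64084272 + 0.02786028 = 0.66870300
  P(H|E) = 0.64084272 / 0.66870300 = 0.9583

Update 3:
  P(E) = 0.7476 × 0.9583 + 0.1951 × 0.0417 = 0.71642508 + 0.00813567 = 0.72456075
  P(H|E) = 0.71642508 / 0.72456075 = 0.9888

Final posterior: 0.9888


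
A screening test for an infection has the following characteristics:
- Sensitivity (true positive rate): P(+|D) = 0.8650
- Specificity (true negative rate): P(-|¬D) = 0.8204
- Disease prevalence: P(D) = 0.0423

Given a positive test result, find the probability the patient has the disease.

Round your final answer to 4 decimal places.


Let D = has disease, + = positive test

Given:
- P(D) = 0.0423 (prevalence)
- P(+|D) = 0.8650 (sensitivity)
- P(-|¬D) = 0.8204 (specificity)
- P(+|¬D) = 0.1796 (false positive rate = 1 - specificity)

Step 1: Find P(+)
P(+) = P(+|D)P(D) + P(+|¬D)P(¬D)
     = 0.8650 × 0.0423 + 0.1796 × 0.9577
     = 0.03658950 + 0.17200292
     = 0.20859242

Step 2: Apply Bayes' theorem for P(D|+)
P(D|+) = P(+|D)P(D) / P(+)
       = 0.03658950 / 0.20859242
       = 0.1754


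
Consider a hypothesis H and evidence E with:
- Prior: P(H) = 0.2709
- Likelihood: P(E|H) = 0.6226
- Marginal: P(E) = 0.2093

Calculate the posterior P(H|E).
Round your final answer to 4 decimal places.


Using Bayes' theorem:

P(H|E) = P(E|H) × P(H) / P(E)
       = 0.6226 × 0.2709 / 0.2093
       = 0.16866234 / 0.2093
       = 0.8058

The evidence strengthens our belief in H.
Prior: 0.2709 → Posterior: 0.8058


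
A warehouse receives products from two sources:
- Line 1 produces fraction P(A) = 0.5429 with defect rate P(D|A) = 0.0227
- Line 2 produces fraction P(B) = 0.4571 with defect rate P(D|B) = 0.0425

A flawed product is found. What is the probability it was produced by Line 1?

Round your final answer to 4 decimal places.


Let A = from Line 1, D = flawed

Given:
- P(A) = 0.5429, P(B) = 0.4571
- P(D|A) = 0.0227, P(D|B) = 0.0425

Step 1: Find P(D)
P(D) = P(D|A)P(A) + P(D|B)P(B)
     = 0.0227 × 0.5429 + 0.0425 × 0.4571
     = 0.01232383 + 0.01942675
     = 0.03175058

Step 2: Apply Bayes' theorem
P(A|D) = P(D|A)P(A) / P(D)
       = 0.01232383 / 0.03175058
       = 0.3881


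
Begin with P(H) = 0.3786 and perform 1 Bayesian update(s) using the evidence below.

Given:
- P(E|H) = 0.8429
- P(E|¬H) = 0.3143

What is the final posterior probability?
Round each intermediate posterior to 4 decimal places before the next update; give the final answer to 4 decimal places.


Sequential Bayesian updating:

Initial prior: P(H) = 0.3786

Update 1:
  P(E) = 0.8429 × 0.3786 + 0.3143 × 0.6214 = 0.31912194 + 0.19530602 = 0.51442796
  P(H|E) = 0.31912194 / 0.51442796 = 0.6203

Final posterior: 0.6203


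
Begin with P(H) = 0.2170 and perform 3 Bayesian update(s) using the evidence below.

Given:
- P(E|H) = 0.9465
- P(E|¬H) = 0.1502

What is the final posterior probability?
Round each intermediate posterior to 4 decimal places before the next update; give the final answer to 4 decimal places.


Sequential Bayesian updating:

Initial prior: P(H) = 0.2170

Update 1:
  P(E) = 0.9465 × 0.2170 + 0.1502 × 0.7830 = 0.20539050 + 0.11760660 = 0.32299710
  P(H|E) = 0.20539050 / 0.32299710 = 0.6359

Update 2:
  P(E) = 0.9465 × 0.6359 + 0.1502 × 0.3641 = 0.60187935 + 0.05468782 = 0.65656717
  P(H|E) = 0.60187935 / 0.65656717 = 0.9167

Update 3:
  P(E) = 0.9465 × 0.9167 + 0.1502 × 0.0833 = 0.86765655 + 0.01251166 = 0.88016821
  P(H|E) = 0.86765655 / 0.88016821 = 0.9858

Final posterior: 0.9858


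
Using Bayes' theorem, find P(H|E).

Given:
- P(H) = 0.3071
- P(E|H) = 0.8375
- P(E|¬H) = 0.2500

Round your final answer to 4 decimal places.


Bayes' theorem: P(H|E) = P(E|H) × P(H) / P(E)

Step 1: Calculate P(E) using law of total probability
P(E) = P(E|H)P(H) + P(E|¬H)P(¬H)
     = 0.8375 × 0.3071 + 0.2500 × 0.6929
     = 0.25719625 + 0.17322500
     = 0.43042125

Step 2: Apply Bayes' theorem
P(H|E) = P(E|H) × P(H) / P(E)
       = 0.25719625 / 0.43042125
       = 0.5975


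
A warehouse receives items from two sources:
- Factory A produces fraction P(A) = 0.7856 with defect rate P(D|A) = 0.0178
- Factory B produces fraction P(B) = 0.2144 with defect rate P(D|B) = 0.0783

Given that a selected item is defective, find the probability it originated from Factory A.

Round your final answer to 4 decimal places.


Let A = from Factory A, D = defective

Given:
- P(A) = 0.7856, P(B) = 0.2144
- P(D|A) = 0.0178, P(D|B) = 0.0783

Step 1: Find P(D)
P(D) = P(D|A)P(A) + P(D|B)P(B)
     = 0.0178 × 0.7856 + 0.0783 × 0.2144
     = 0.01398368 + 0.01678752
     = 0.03077120

Step 2: Apply Bayes' theorem
P(A|D) = P(D|A)P(A) / P(D)
       = 0.01398368 / 0.03077120
       = 0.4544


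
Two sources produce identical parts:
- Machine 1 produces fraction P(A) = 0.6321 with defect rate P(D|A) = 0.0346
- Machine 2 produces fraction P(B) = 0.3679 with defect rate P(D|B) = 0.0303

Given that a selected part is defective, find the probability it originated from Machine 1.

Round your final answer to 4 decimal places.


Let A = from Machine 1, D = defective

Given:
- P(A) = 0.6321, P(B) = 0.3679
- P(D|A) = 0.0346, P(D|B) = 0.0303

Step 1: Find P(D)
P(D) = P(D|A)P(A) + P(D|B)P(B)
     = 0.0346 × 0.6321 + 0.0303 × 0.3679
     = 0.02187066 + 0.01114737
     = 0.03301803

Step 2: Apply Bayes' theorem
P(A|D) = P(D|A)P(A) / P(D)
       = 0.02187066 / 0.03301803
       = 0.6624


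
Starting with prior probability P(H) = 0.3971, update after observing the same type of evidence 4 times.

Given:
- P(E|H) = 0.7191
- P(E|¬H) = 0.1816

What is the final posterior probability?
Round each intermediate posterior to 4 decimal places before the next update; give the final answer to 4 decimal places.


Sequential Bayesian updating:

Initial prior: P(H) = 0.3971

Update 1:
  P(E) = 0.7191 × 0.3971 + 0.1816 × 0.6029 = 0.28555461 + 0.10948664 = 0.39504125
  P(H|E) = 0.28555461 / 0.39504125 = 0.7228

Update 2:
  P(E) = 0.7191 × 0.7228 + 0.1816 × 0.2772 = 0.51976548 + 0.05033952 = 0.57010500
  P(H|E) = 0.51976548 / 0.57010500 = 0.9117

Update 3:
  P(E) = 0.7191 × 0.9117 + 0.1816 × 0.0883 = 0.65560347 + 0.01603528 = 0.67163875
  P(H|E) = 0.65560347 / 0.67163875 = 0.9761

Update 4:
  P(E) = 0.7191 × 0.9761 + 0.1816 × 0.0239 = 0.70191351 + 0.00434024 = 0.70625375
  P(H|E) = 0.70191351 / 0.70625375 = 0.9939

Final posterior: 0.9939


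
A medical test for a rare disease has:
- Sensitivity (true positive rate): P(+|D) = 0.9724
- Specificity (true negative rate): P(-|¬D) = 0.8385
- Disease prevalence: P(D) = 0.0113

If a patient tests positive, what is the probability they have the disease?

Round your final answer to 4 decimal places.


Let D = has disease, + = positive test

Given:
- P(D) = 0.0113 (prevalence)
- P(+|D) = 0.9724 (sensitivity)
- P(-|¬D) = 0.8385 (specificity)
- P(+|¬D) = 0.1615 (false positive rate = 1 - specificity)

Step 1: Find P(+)
P(+) = P(+|D)P(D) + P(+|¬D)P(¬D)
     = 0.9724 × 0.0113 + 0.1615 × 0.9887
     = 0.01098812 + 0.15967505
     = 0.17066317

Step 2: Apply Bayes' theorem for P(D|+)
P(D|+) = P(+|D)P(D) / P(+)
       = 0.01098812 / 0.17066317
       = 0.0644


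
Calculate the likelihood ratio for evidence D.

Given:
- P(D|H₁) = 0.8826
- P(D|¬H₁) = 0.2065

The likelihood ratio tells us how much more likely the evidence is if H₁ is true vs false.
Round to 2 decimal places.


Likelihood Ratio (LR) = P(D|H₁) / P(D|¬H₁)

LR = 0.8826 / 0.2065
   = 4.27

The evidence is 4.27 times more likely if H₁ is true than if H₁ is false.
LR > 1, so observing D raises the odds in favor of H₁.


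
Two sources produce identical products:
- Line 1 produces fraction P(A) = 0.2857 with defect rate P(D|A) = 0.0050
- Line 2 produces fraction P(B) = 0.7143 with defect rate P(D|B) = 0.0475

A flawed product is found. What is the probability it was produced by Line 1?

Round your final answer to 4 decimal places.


Let A = from Line 1, D = flawed

Given:
- P(A) = 0.2857, P(B) = 0.7143
- P(D|A) = 0.0050, P(D|B) = 0.0475

Step 1: Find P(D)
P(D) = P(D|A)P(A) + P(D|B)P(B)
     = 0.0050 × 0.2857 + 0.0475 × 0.7143
     = 0.00142850 + 0.03392925
     = 0.03535775

Step 2: Apply Bayes' theorem
P(A|D) = P(D|A)P(A) / P(D)
       = 0.00142850 / 0.03535775
       = 0.0404


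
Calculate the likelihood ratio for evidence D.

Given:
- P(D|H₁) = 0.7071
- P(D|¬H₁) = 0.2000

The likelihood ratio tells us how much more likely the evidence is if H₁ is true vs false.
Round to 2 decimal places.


Likelihood Ratio (LR) = P(D|H₁) / P(D|¬H₁)

LR = 0.7071 / 0.2000
   = 3.54

The evidence is 3.54 times more likely if H₁ is true than if H₁ is false.
Because LR exceeds 1, D is evidence for H₁.


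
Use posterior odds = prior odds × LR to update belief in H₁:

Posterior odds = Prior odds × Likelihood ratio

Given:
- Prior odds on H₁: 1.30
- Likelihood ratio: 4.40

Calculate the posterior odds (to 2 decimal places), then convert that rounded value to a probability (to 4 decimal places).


Step 1: Calculate posterior odds
Posterior odds = Prior odds × LR
               = 1.30 × 4.40
               = 5.72

Step 2: Convert to probability
P(H₁|E) = Posterior odds / (1 + Posterior odds)
       = 5.72 / (1 + 5.72)
       = 5.72 / 6.72
       = 0.8512

The evidence increased P(H₁) from 0.5652 to 0.8512.


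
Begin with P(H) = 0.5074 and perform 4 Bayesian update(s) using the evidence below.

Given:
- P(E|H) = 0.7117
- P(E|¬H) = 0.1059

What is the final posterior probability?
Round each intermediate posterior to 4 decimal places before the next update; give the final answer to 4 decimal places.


Sequential Bayesian updating:

Initial prior: P(H) = 0.5074

Update 1:
  P(E) = 0.7117 × 0.5074 + 0.1059 × 0.4926 = 0.36111658 + 0.05216634 = 0.41328292
  P(H|E) = 0.36111658 / 0.41328292 = 0.8738

Update 2:
  P(E) = 0.7117 × 0.8738 + 0.1059 × 0.1262 = 0.62188346 + 0.01336458 = 0.63524804
  P(H|E) = 0.62188346 / 0.63524804 = 0.9790

Update 3:
  P(E) = 0.7117 × 0.9790 + 0.1059 × 0.0210 = 0.69675430 + 0.00222390 = 0.69897820
  P(H|E) = 0.69675430 / 0.69897820 = 0.9968

Update 4:
  P(E) = 0.7117 × 0.9968 + 0.1059 × 0.0032 = 0.70942256 + 0.00033888 = 0.70976144
  P(H|E) = 0.70942256 / 0.70976144 = 0.9995

Final posterior: 0.9995


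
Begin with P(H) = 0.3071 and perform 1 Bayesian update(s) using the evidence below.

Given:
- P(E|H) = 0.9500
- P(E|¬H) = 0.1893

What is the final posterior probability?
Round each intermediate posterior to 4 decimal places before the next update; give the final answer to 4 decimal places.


Sequential Bayesian updating:

Initial prior: P(H) = 0.3071

Update 1:
  P(E) = 0.9500 × 0.3071 + 0.1893 × 0.6929 = 0.29174500 + 0.13116597 = 0.42291097
  P(H|E) = 0.29174500 / 0.42291097 = 0.6898

Final posterior: 0.6898


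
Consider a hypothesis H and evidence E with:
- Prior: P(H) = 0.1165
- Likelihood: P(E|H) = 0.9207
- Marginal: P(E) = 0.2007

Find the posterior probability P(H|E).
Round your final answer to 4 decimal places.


Using Bayes' theorem:

P(H|E) = P(E|H) × P(H) / P(E)
       = 0.9207 × 0.1165 / 0.2007
       = 0.10726155 / 0.2007
       = 0.5344

The evidence strengthens our belief in H.
Prior: 0.1165 → Posterior: 0.5344


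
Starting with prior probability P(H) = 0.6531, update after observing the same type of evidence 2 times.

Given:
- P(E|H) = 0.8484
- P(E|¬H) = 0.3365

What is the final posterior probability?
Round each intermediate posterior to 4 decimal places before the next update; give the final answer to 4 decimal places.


Sequential Bayesian updating:

Initial prior: P(H) = 0.6531

Update 1:
  P(E) = 0.8484 × 0.6531 + 0.3365 × 0.3469 = 0.55409004 + 0.11673185 = 0.67082189
  P(H|E) = 0.55409004 / 0.67082189 = 0.8260

Update 2:
  P(E) = 0.8484 × 0.8260 + 0.3365 × 0.1740 = 0.70077840 + 0.05855100 = 0.75932940
  P(H|E) = 0.70077840 / 0.75932940 = 0.9229

Final posterior: 0.9229


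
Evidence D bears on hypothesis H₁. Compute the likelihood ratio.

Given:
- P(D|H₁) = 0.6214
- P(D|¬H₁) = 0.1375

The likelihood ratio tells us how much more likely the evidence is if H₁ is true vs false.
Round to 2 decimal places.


Likelihood Ratio (LR) = P(D|H₁) / P(D|¬H₁)

LR = 0.6214 / 0.1375
   = 4.52

The evidence is 4.52 times more likely if H₁ is true than if H₁ is false.
Since LR > 1, the evidence supports H₁ over ¬H₁.


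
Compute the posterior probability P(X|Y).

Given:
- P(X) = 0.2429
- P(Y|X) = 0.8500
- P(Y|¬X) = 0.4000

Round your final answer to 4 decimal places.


Bayes' theorem: P(X|Y) = P(Y|X) × P(X) / P(Y)

Step 1: Calculate P(Y) using law of total probability
P(Y) = P(Y|X)P(X) + P(Y|¬X)P(¬X)
     = 0.8500 × 0.2429 + 0.4000 × 0.7571
     = 0.20646500 + 0.30284000
     = 0.50930500

Step 2: Apply Bayes' theorem
P(X|Y) = P(Y|X) × P(X) / P(Y)
       = 0.20646500 / 0.50930500
       = 0.4054


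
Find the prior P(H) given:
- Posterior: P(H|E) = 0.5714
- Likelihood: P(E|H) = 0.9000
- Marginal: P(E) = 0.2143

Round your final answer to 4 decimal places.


From Bayes' theorem: P(H|E) = P(E|H) × P(H) / P(E)

Rearranging for P(H):
P(H) = P(H|E) × P(E) / P(E|H)
     = 0.5714 × 0.2143 / 0.9000
     = 0.12245102 / 0.9000
     = 0.1361


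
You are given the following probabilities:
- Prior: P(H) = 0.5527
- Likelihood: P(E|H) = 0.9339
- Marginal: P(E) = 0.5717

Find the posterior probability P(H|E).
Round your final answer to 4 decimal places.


Using Bayes' theorem:

P(H|E) = P(E|H) × P(H) / P(E)
       = 0.9339 × 0.5527 / 0.5717
       = 0.51616653 / 0.5717
       = 0.9029

The evidence strengthens our belief in H.
Prior: 0.5527 → Posterior: 0.9029


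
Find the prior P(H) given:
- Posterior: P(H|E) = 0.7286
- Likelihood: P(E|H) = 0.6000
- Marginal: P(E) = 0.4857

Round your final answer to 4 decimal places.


From Bayes' theorem: P(H|E) = P(E|H) × P(H) / P(E)

Rearranging for P(H):
P(H) = P(H|E) × P(E) / P(E|H)
     = 0.7286 × 0.4857 / 0.6000
     = 0.35388102 / 0.6000
     = 0.5898


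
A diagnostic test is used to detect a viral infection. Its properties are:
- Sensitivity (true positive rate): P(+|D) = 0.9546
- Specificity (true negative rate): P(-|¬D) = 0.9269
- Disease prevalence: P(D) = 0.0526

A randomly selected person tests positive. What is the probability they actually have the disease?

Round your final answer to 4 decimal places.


Let D = has disease, + = positive test

Given:
- P(D) = 0.0526 (prevalence)
- P(+|D) = 0.9546 (sensitivity)
- P(-|¬D) = 0.9269 (specificity)
- P(+|¬D) = 0.0731 (false positive rate = 1 - specificity)

Step 1: Find P(+)
P(+) = P(+|D)P(D) + P(+|¬D)P(¬D)
     = 0.9546 × 0.0526 + 0.0731 × 0.9474
     = 0.05021196 + 0.06925494
     = 0.11946690

Step 2: Apply Bayes' theorem for P(D|+)
P(D|+) = P(+|D)P(D) / P(+)
       = 0.05021196 / 0.11946690
       = 0.4203


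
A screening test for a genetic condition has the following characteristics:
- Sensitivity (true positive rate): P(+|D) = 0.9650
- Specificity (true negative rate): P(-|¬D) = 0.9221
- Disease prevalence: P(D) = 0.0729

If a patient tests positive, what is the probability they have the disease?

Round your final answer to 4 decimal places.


Let D = has disease, + = positive test

Given:
- P(D) = 0.0729 (prevalence)
- P(+|D) = 0.9650 (sensitivity)
- P(-|¬D) = 0.9221 (specificity)
- P(+|¬D) = 0.0779 (false positive rate = 1 - specificity)

Step 1: Find P(+)
P(+) = P(+|D)P(D) + P(+|¬D)P(¬D)
     = 0.9650 × 0.0729 + 0.0779 × 0.9271
     = 0.07034850 + 0.07222109
     = 0.14256959

Step 2: Apply Bayes' theorem for P(D|+)
P(D|+) = P(+|D)P(D) / P(+)
       = 0.07034850 / 0.14256959
       = 0.4934


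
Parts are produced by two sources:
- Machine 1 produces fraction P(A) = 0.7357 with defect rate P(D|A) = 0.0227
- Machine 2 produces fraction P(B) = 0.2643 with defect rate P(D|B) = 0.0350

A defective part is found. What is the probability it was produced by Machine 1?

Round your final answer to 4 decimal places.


Let A = from Machine 1, D = defective

Given:
- P(A) = 0.7357, P(B) = 0.2643
- P(D|A) = 0.0227, P(D|B) = 0.0350

Step 1: Find P(D)
P(D) = P(D|A)P(A) + P(D|B)P(B)
     = 0.0227 × 0.7357 + 0.0350 × 0.2643
     = 0.01670039 + 0.00925050
     = 0.02595089

Step 2: Apply Bayes' theorem
P(A|D) = P(D|A)P(A) / P(D)
       = 0.01670039 / 0.02595089
       = 0.6435


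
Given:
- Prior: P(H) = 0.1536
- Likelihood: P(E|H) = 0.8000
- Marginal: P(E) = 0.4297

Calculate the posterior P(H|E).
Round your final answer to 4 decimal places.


Using Bayes' theorem:

P(H|E) = P(E|H) × P(H) / P(E)
       = 0.8000 × 0.1536 / 0.4297
       = 0.12288000 / 0.4297
       = 0.2860

The evidence strengthens our belief in H.
Prior: 0.1536 → Posterior: 0.2860


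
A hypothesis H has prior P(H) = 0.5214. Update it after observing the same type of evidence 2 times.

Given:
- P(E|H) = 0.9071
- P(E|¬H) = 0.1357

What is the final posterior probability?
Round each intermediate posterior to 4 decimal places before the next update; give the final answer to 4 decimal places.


Sequential Bayesian updating:

Initial prior: P(H) = 0.5214

Update 1:
  P(E) = 0.9071 × 0.5214 + 0.1357 × 0.4786 = 0.47296194 + 0.06494602 = 0.53790796
  P(H|E) = 0.47296194 / 0.53790796 = 0.8793

Update 2:
  P(E) = 0.9071 × 0.8793 + 0.1357 × 0.1207 = 0.79761303 + 0.01637899 = 0.81399202
  P(H|E) = 0.79761303 / 0.81399202 = 0.9799

Final posterior: 0.9799
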